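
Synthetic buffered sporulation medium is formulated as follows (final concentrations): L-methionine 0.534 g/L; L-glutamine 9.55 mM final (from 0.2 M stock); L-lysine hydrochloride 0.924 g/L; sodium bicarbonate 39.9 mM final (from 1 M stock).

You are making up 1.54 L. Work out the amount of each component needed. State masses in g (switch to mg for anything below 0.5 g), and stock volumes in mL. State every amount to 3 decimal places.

Working volume: 1.54 L.
L-methionine: 0.534 g/L × 1.54 L = 0.822 g
L-glutamine: V = C2·V2/C1 = 9.55 mM × 1540 mL ÷ 200 mM = 73.535 mL
L-lysine hydrochloride: 0.924 g/L × 1.54 L = 1.423 g
sodium bicarbonate: C1V1 = C2V2 → 39.9 mM × 1540 mL ÷ 1000 mM = 61.446 mL

L-methionine 0.822 g; L-glutamine 73.535 mL; L-lysine hydrochloride 1.423 g; sodium bicarbonate 61.446 mL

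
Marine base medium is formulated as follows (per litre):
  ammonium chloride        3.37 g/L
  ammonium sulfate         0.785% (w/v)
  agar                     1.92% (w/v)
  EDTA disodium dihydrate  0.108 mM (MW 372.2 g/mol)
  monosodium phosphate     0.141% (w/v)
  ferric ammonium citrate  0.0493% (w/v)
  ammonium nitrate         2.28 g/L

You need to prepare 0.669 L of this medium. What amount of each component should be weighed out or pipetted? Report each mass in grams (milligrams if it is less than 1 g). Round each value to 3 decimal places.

ammonium chloride 2.255 g; ammonium sulfate 5.252 g; agar 12.845 g; EDTA disodium dihydrate 26.892 mg; monosodium phosphate 943.290 mg; ferric ammonium citrate 329.817 mg; ammonium nitrate 1.525 g

Scale factor relative to 1 L: 0.669.
ammonium chloride: 3.37 g/L × 0.669 L = 2.255 g
ammonium sulfate: 0.785% w/v = 7.85 g/L → 7.85 × 0.669 L = 5.252 g
agar: 1.92 g per 100 mL × 669 mL ÷ 100 = 12.845 g
EDTA disodium dihydrate: 0.108 mmol/L × 372.2 mg/mmol × 0.669 L = 26.892 mg
monosodium phosphate: 0.141% w/v = 1.41 g/L → 1.41 × 0.669 L = 0.94329 g = 943.290 mg
ferric ammonium citrate: 0.0493% w/v = 0.493 g/L → 0.493 × 0.669 L = 0.329817 g = 329.817 mg
ammonium nitrate: 2.28 g/L × 0.669 L = 1.525 g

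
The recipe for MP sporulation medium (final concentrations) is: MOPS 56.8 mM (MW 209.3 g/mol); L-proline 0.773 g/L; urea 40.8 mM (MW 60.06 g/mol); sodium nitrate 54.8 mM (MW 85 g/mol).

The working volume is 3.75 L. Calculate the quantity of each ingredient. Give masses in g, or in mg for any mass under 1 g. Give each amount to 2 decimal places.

MOPS 44.58 g; L-proline 2.90 g; urea 9.19 g; sodium nitrate 17.47 g

Working volume: 3.75 L.
MOPS: 56.8 mmol/L × 209.3 g/mol × 3.75 L ÷ 1000 = 44.58 g
L-proline: 0.773 g/L × 3.75 L = 2.90 g
urea: 40.8 mmol/L × 60.06 g/mol × 3.75 L ÷ 1000 = 9.19 g
sodium nitrate: 54.8 mmol/L × 85 g/mol × 3.75 L ÷ 1000 = 17.47 g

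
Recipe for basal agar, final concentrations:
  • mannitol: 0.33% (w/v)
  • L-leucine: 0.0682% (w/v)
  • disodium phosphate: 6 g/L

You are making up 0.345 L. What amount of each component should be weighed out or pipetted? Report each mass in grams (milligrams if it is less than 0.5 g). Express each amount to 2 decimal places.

Scale factor relative to 1 L: 0.345.
mannitol: 0.33 g per 100 mL × 345 mL ÷ 100 = 1.14 g
L-leucine: 0.0682 g per 100 mL × 345 mL ÷ 100 = 0.23529 g = 235.29 mg
disodium phosphate: 6 g/L × 0.345 L = 2.07 g

mannitol 1.14 g; L-leucine 235.29 mg; disodium phosphate 2.07 g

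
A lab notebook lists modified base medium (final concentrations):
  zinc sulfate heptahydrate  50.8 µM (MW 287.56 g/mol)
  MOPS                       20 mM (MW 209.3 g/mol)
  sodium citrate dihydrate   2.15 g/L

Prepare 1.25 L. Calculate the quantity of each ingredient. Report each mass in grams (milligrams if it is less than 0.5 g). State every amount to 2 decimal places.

zinc sulfate heptahydrate 18.26 mg; MOPS 5.23 g; sodium citrate dihydrate 2.69 g

Scale factor relative to 1 L: 1.25.
zinc sulfate heptahydrate: 50.8 µmol/L × 287.56 g/mol × 1.25 L ÷ 1000 = 18.26 mg
MOPS: 20 mmol/L × 209.3 g/mol × 1.25 L ÷ 1000 = 5.23 g
sodium citrate dihydrate: 2.15 g/L × 1.25 L = 2.69 g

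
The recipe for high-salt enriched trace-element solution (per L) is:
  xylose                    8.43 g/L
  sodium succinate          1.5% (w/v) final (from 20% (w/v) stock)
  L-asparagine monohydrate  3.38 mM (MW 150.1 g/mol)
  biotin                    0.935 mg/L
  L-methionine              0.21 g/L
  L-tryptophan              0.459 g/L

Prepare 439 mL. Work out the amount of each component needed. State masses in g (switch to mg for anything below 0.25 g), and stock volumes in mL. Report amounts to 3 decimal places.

Target volume = 439 mL = 0.439 L.
xylose: 8.43 g/L × 0.439 L = 3.701 g
sodium succinate: dilute stock: 1.5% ÷ 20% × 439 mL = 32.925 mL
L-asparagine monohydrate: 3.38 mmol/L × 150.1 mg/mmol × 0.439 L = 222.721 mg
biotin: 0.935 mg/L × 0.439 L = 0.410 mg
L-methionine: 0.21 g/L × 0.439 L = 0.09219 g = 92.190 mg
L-tryptophan: 0.459 g/L × 0.439 L = 0.201501 g = 201.501 mg

xylose 3.701 g; sodium succinate 32.925 mL; L-asparagine monohydrate 222.721 mg; biotin 0.410 mg; L-methionine 92.190 mg; L-tryptophan 201.501 mg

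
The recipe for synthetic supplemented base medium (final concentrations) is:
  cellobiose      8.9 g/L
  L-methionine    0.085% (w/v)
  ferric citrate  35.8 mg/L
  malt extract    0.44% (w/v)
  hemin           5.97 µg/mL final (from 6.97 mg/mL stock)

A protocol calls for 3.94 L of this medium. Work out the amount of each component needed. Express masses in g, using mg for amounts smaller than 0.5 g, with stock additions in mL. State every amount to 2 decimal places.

Scale factor relative to 1 L: 3.94.
cellobiose: 8.9 g/L × 3.94 L = 35.07 g
L-methionine: 0.085% w/v = 0.85 g/L → 0.85 × 3.94 L = 3.35 g
ferric citrate: 35.8 mg/L × 3.94 L = 141.05 mg
malt extract: 0.44 g per 100 mL × 3940 mL ÷ 100 = 17.34 g
hemin: C1V1 = C2V2 → 5.97 µg/mL × 3940 mL ÷ 6970 µg/mL = 3.37 mL

cellobiose 35.07 g; L-methionine 3.35 g; ferric citrate 141.05 mg; malt extract 17.34 g; hemin 3.37 mL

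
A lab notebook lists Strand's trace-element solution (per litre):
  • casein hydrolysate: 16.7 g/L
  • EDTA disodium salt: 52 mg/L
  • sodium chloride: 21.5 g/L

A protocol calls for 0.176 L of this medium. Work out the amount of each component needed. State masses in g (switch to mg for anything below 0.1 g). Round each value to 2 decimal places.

casein hydrolysate 2.94 g; EDTA disodium salt 9.15 mg; sodium chloride 3.78 g

Scale factor relative to 1 L: 0.176.
casein hydrolysate: 16.7 g/L × 0.176 L = 2.94 g
EDTA disodium salt: 52 mg/L × 0.176 L = 9.15 mg
sodium chloride: 21.5 g/L × 0.176 L = 3.78 g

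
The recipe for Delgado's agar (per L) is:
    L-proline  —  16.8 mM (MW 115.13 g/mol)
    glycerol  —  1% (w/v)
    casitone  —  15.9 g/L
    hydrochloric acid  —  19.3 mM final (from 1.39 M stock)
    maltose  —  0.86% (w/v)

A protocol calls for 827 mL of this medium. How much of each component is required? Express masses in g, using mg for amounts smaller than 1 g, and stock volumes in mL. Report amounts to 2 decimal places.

Target volume = 827 mL = 0.827 L.
L-proline: 16.8 mmol/L × 115.13 g/mol × 0.827 L ÷ 1000 = 1.60 g
glycerol: 1 g per 100 mL × 827 mL ÷ 100 = 8.27 g
casitone: 15.9 g/L × 0.827 L = 13.15 g
hydrochloric acid: dilute stock: 19.3 mM × 827 mL ÷ 1390 mM = 11.48 mL
maltose: 0.86% w/v = 8.6 g/L → 8.6 × 0.827 L = 7.11 g

L-proline 1.60 g; glycerol 8.27 g; casitone 13.15 g; hydrochloric acid 11.48 mL; maltose 7.11 g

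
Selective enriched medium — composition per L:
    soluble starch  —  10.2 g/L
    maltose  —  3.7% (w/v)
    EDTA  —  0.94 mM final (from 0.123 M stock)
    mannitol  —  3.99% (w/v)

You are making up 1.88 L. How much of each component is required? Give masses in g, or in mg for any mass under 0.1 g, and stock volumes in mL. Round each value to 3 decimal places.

Working volume: 1.88 L.
soluble starch: 10.2 g/L × 1.88 L = 19.176 g
maltose: 3.7 g per 100 mL × 1880 mL ÷ 100 = 69.560 g
EDTA: V = C2·V2/C1 = 0.94 mM × 1880 mL ÷ 123 mM = 14.367 mL
mannitol: 3.99 g per 100 mL × 1880 mL ÷ 100 = 75.012 g

soluble starch 19.176 g; maltose 69.560 g; EDTA 14.367 mL; mannitol 75.012 g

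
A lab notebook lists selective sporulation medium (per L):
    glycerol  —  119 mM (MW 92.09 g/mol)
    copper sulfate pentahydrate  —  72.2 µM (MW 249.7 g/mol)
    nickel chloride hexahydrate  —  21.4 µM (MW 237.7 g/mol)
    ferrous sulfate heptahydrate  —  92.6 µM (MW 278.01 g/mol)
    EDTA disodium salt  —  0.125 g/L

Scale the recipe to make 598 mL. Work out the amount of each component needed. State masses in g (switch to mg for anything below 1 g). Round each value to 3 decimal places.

Working volume: 598 mL = 0.598 L.
glycerol: 119 mmol/L × 92.09 g/mol × 0.598 L ÷ 1000 = 6.553 g
copper sulfate pentahydrate: 72.2 µmol/L × 249.7 g/mol × 0.598 L ÷ 1000 = 10.781 mg
nickel chloride hexahydrate: 21.4 µmol/L × 237.7 g/mol × 0.598 L ÷ 1000 = 3.042 mg
ferrous sulfate heptahydrate: 92.6 µmol/L × 278.01 g/mol × 0.598 L ÷ 1000 = 15.395 mg
EDTA disodium salt: 0.125 g/L × 0.598 L = 0.07475 g = 74.750 mg

glycerol 6.553 g; copper sulfate pentahydrate 10.781 mg; nickel chloride hexahydrate 3.042 mg; ferrous sulfate heptahydrate 15.395 mg; EDTA disodium salt 74.750 mg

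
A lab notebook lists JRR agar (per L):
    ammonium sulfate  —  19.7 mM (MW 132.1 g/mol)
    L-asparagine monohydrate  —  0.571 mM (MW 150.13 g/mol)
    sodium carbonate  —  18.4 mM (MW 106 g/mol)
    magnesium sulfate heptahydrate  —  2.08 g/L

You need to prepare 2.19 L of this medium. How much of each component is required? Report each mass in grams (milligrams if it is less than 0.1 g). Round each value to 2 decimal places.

Working volume: 2.19 L.
ammonium sulfate: 19.7 mmol/L × 132.1 g/mol × 2.19 L ÷ 1000 = 5.70 g
L-asparagine monohydrate: 0.571 mmol/L × 150.13 g/mol × 2.19 L ÷ 1000 = 0.19 g
sodium carbonate: 18.4 mmol/L × 106 g/mol × 2.19 L ÷ 1000 = 4.27 g
magnesium sulfate heptahydrate: 2.08 g/L × 2.19 L = 4.56 g

ammonium sulfate 5.70 g; L-asparagine monohydrate 0.19 g; sodium carbonate 4.27 g; magnesium sulfate heptahydrate 4.56 g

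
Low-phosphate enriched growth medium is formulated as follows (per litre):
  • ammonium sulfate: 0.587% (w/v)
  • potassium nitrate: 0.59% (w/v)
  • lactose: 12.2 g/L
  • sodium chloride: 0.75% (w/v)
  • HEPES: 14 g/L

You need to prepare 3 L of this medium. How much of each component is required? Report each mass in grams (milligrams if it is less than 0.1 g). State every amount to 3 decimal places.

ammonium sulfate 17.610 g; potassium nitrate 17.700 g; lactose 36.600 g; sodium chloride 22.500 g; HEPES 42.000 g

Working volume: 3 L.
ammonium sulfate: 0.587% w/v = 5.87 g/L → 5.87 × 3 L = 17.610 g
potassium nitrate: 0.59% w/v = 5.9 g/L → 5.9 × 3 L = 17.700 g
lactose: 12.2 g/L × 3 L = 36.600 g
sodium chloride: 0.75 g per 100 mL × 3000 mL ÷ 100 = 22.500 g
HEPES: 14 g/L × 3 L = 42.000 g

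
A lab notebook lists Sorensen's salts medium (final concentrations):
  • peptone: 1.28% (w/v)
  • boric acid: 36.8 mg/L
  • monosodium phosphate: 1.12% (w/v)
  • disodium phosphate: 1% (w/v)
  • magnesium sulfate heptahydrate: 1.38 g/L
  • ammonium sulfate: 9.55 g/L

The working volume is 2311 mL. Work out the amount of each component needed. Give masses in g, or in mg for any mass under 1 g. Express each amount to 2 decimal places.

Working volume: 2311 mL = 2.311 L.
peptone: 1.28% w/v = 12.8 g/L → 12.8 × 2.311 L = 29.58 g
boric acid: 36.8 mg/L × 2.311 L = 85.04 mg
monosodium phosphate: 1.12 g per 100 mL × 2311 mL ÷ 100 = 25.88 g
disodium phosphate: 1% w/v = 10 g/L → 10 × 2.311 L = 23.11 g
magnesium sulfate heptahydrate: 1.38 g/L × 2.311 L = 3.19 g
ammonium sulfate: 9.55 g/L × 2.311 L = 22.07 g

peptone 29.58 g; boric acid 85.04 mg; monosodium phosphate 25.88 g; disodium phosphate 23.11 g; magnesium sulfate heptahydrate 3.19 g; ammonium sulfate 22.07 g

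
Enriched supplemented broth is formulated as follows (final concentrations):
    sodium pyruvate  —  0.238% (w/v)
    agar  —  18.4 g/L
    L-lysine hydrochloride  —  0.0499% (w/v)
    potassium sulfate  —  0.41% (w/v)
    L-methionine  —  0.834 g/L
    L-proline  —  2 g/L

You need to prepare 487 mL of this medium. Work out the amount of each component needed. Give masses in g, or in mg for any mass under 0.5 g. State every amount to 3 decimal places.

sodium pyruvate 1.159 g; agar 8.961 g; L-lysine hydrochloride 243.013 mg; potassium sulfate 1.997 g; L-methionine 406.158 mg; L-proline 0.974 g

Working volume: 487 mL = 0.487 L.
sodium pyruvate: 0.238 g per 100 mL × 487 mL ÷ 100 = 1.159 g
agar: 18.4 g/L × 0.487 L = 8.961 g
L-lysine hydrochloride: 0.0499% w/v = 0.499 g/L → 0.499 × 0.487 L = 0.243013 g = 243.013 mg
potassium sulfate: 0.41 g per 100 mL × 487 mL ÷ 100 = 1.997 g
L-methionine: 0.834 g/L × 0.487 L = 0.406158 g = 406.158 mg
L-proline: 2 g/L × 0.487 L = 0.974 g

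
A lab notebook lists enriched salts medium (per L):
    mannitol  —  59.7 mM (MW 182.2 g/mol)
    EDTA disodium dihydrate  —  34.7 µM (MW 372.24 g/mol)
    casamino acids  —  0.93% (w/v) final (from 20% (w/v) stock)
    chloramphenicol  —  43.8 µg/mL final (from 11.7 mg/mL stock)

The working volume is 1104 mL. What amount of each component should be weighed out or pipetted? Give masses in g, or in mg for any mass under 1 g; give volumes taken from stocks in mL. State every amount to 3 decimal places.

mannitol 12.009 g; EDTA disodium dihydrate 14.260 mg; casamino acids 51.336 mL; chloramphenicol 4.133 mL

Working volume: 1104 mL = 1.104 L.
mannitol: 59.7 mmol/L × 182.2 g/mol × 1.104 L ÷ 1000 = 12.009 g
EDTA disodium dihydrate: 34.7 µmol/L × 372.24 g/mol × 1.104 L ÷ 1000 = 14.260 mg
casamino acids: V = C2·V2/C1 = 0.93% ÷ 20% × 1104 mL = 51.336 mL
chloramphenicol: dilute stock: 43.8 µg/mL × 1104 mL ÷ 11700 µg/mL = 4.133 mL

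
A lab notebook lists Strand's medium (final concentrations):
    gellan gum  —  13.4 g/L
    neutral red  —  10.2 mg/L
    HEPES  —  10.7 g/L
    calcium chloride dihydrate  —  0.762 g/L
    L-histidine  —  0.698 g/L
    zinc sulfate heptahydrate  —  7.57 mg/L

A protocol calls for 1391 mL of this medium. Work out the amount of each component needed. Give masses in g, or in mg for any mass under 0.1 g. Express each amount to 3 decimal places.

Working volume: 1391 mL = 1.391 L.
gellan gum: 13.4 g/L × 1.391 L = 18.639 g
neutral red: 10.2 mg/L × 1.391 L = 14.188 mg
HEPES: 10.7 g/L × 1.391 L = 14.884 g
calcium chloride dihydrate: 0.762 g/L × 1.391 L = 1.060 g
L-histidine: 0.698 g/L × 1.391 L = 0.971 g
zinc sulfate heptahydrate: 7.57 mg/L × 1.391 L = 10.530 mg

gellan gum 18.639 g; neutral red 14.188 mg; HEPES 14.884 g; calcium chloride dihydrate 1.060 g; L-histidine 0.971 g; zinc sulfate heptahydrate 10.530 mg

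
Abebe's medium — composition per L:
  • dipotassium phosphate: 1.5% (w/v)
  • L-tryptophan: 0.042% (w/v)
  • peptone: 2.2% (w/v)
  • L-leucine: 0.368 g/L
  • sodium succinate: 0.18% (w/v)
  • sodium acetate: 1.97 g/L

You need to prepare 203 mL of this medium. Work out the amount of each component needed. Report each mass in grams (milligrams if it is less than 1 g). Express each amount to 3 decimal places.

dipotassium phosphate 3.045 g; L-tryptophan 85.260 mg; peptone 4.466 g; L-leucine 74.704 mg; sodium succinate 365.400 mg; sodium acetate 399.910 mg

Target volume = 203 mL = 0.203 L.
dipotassium phosphate: 1.5 g per 100 mL × 203 mL ÷ 100 = 3.045 g
L-tryptophan: 0.042% w/v = 0.42 g/L → 0.42 × 0.203 L = 0.08526 g = 85.260 mg
peptone: 2.2 g per 100 mL × 203 mL ÷ 100 = 4.466 g
L-leucine: 0.368 g/L × 0.203 L = 0.074704 g = 74.704 mg
sodium succinate: 0.18% w/v = 1.8 g/L → 1.8 × 0.203 L = 0.3654 g = 365.400 mg
sodium acetate: 1.97 g/L × 0.203 L = 0.39991 g = 399.910 mg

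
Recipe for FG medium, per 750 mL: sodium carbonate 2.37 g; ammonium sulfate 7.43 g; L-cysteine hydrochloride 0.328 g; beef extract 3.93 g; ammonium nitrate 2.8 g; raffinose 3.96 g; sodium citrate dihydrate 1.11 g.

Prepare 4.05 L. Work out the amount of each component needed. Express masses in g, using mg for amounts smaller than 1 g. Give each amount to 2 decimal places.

sodium carbonate 12.80 g; ammonium sulfate 40.12 g; L-cysteine hydrochloride 1.77 g; beef extract 21.22 g; ammonium nitrate 15.12 g; raffinose 21.38 g; sodium citrate dihydrate 5.99 g

Scale factor = 4050 mL / 750 mL = 5.4.
sodium carbonate: 2.37 g × (4050 mL / 750 mL) = 12.80 g
ammonium sulfate: 7.43 g × (4050 mL / 750 mL) = 40.12 g
L-cysteine hydrochloride: 0.328 g × (4050 mL / 750 mL) = 1.77 g
beef extract: 3.93 g × (4050 mL / 750 mL) = 21.22 g
ammonium nitrate: 2.8 g × (4050 mL / 750 mL) = 15.12 g
raffinose: 3.96 g × (4050 mL / 750 mL) = 21.38 g
sodium citrate dihydrate: 1.11 g × (4050 mL / 750 mL) = 5.99 g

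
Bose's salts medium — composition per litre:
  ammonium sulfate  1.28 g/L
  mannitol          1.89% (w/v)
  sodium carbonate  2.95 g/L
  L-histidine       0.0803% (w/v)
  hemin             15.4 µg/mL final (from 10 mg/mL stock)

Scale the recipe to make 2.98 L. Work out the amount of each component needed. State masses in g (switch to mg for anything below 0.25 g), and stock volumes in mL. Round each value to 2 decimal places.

Scale factor relative to 1 L: 2.98.
ammonium sulfate: 1.28 g/L × 2.98 L = 3.81 g
mannitol: 1.89% w/v = 18.9 g/L → 18.9 × 2.98 L = 56.32 g
sodium carbonate: 2.95 g/L × 2.98 L = 8.79 g
L-histidine: 0.0803 g per 100 mL × 2980 mL ÷ 100 = 2.39 g
hemin: dilute stock: 15.4 µg/mL × 2980 mL ÷ 10000 µg/mL = 4.59 mL

ammonium sulfate 3.81 g; mannitol 56.32 g; sodium carbonate 8.79 g; L-histidine 2.39 g; hemin 4.59 mL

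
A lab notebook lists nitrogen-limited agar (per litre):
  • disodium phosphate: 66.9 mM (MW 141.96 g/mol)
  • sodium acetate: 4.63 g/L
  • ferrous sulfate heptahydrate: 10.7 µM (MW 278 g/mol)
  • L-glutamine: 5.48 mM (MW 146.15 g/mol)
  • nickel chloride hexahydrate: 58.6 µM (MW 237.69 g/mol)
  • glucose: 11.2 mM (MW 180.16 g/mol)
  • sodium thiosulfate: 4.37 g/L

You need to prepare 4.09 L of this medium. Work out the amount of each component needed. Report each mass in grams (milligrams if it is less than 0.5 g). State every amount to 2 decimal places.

Scale factor relative to 1 L: 4.09.
disodium phosphate: 66.9 mmol/L × 141.96 g/mol × 4.09 L ÷ 1000 = 38.84 g
sodium acetate: 4.63 g/L × 4.09 L = 18.94 g
ferrous sulfate heptahydrate: 10.7 µmol/L × 278 g/mol × 4.09 L ÷ 1000 = 12.17 mg
L-glutamine: 5.48 mmol/L × 146.15 g/mol × 4.09 L ÷ 1000 = 3.28 g
nickel chloride hexahydrate: 58.6 µmol/L × 237.69 g/mol × 4.09 L ÷ 1000 = 56.97 mg
glucose: 11.2 mmol/L × 180.16 g/mol × 4.09 L ÷ 1000 = 8.25 g
sodium thiosulfate: 4.37 g/L × 4.09 L = 17.87 g

disodium phosphate 38.84 g; sodium acetate 18.94 g; ferrous sulfate heptahydrate 12.17 mg; L-glutamine 3.28 g; nickel chloride hexahydrate 56.97 mg; glucose 8.25 g; sodium thiosulfate 17.87 g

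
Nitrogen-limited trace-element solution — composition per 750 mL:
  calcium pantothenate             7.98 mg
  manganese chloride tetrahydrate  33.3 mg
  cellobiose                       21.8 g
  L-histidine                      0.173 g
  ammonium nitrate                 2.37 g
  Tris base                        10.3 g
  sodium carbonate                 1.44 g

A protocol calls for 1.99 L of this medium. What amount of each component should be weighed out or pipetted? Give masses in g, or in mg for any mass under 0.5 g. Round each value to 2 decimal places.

calcium pantothenate 21.17 mg; manganese chloride tetrahydrate 88.36 mg; cellobiose 57.84 g; L-histidine 459.03 mg; ammonium nitrate 6.29 g; Tris base 27.33 g; sodium carbonate 3.82 g

Ratio of target to recipe volume: 1990 / 750 = 2.65333.
calcium pantothenate: 7.98 mg × (1990 mL / 750 mL) = 21.17 mg
manganese chloride tetrahydrate: 33.3 mg × (1990 mL / 750 mL) = 88.36 mg
cellobiose: 21.8 g × (1990 mL / 750 mL) = 57.84 g
L-histidine: 0.173 g × (1990 mL / 750 mL) = 0.459027 g = 459.03 mg
ammonium nitrate: 2.37 g × (1990 mL / 750 mL) = 6.29 g
Tris base: 10.3 g × (1990 mL / 750 mL) = 27.33 g
sodium carbonate: 1.44 g × (1990 mL / 750 mL) = 3.82 g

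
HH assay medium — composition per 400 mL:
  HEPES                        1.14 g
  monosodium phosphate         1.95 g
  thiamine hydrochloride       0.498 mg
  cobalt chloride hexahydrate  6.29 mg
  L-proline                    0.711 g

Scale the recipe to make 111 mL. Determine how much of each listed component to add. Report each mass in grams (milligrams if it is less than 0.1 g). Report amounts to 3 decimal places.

Scale factor = 111 mL / 400 mL = 0.2775.
HEPES: 1.14 g × (111 mL / 400 mL) = 0.316 g
monosodium phosphate: 1.95 g × (111 mL / 400 mL) = 0.541 g
thiamine hydrochloride: 0.498 mg × (111 mL / 400 mL) = 0.138 mg
cobalt chloride hexahydrate: 6.29 mg × (111 mL / 400 mL) = 1.745 mg
L-proline: 0.711 g × (111 mL / 400 mL) = 0.197 g

HEPES 0.316 g; monosodium phosphate 0.541 g; thiamine hydrochloride 0.138 mg; cobalt chloride hexahydrate 1.745 mg; L-proline 0.197 g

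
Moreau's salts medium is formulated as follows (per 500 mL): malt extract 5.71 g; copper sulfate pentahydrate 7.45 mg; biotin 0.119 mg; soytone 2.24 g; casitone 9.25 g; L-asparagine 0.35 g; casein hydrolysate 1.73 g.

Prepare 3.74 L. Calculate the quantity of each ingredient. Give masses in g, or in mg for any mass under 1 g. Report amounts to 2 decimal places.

malt extract 42.71 g; copper sulfate pentahydrate 55.73 mg; biotin 0.89 mg; soytone 16.76 g; casitone 69.19 g; L-asparagine 2.62 g; casein hydrolysate 12.94 g

Ratio of target to recipe volume: 3740 / 500 = 7.48.
malt extract: 5.71 g × (3740 mL / 500 mL) = 42.71 g
copper sulfate pentahydrate: 7.45 mg × (3740 mL / 500 mL) = 55.73 mg
biotin: 0.119 mg × (3740 mL / 500 mL) = 0.89 mg
soytone: 2.24 g × (3740 mL / 500 mL) = 16.76 g
casitone: 9.25 g × (3740 mL / 500 mL) = 69.19 g
L-asparagine: 0.35 g × (3740 mL / 500 mL) = 2.62 g
casein hydrolysate: 1.73 g × (3740 mL / 500 mL) = 12.94 g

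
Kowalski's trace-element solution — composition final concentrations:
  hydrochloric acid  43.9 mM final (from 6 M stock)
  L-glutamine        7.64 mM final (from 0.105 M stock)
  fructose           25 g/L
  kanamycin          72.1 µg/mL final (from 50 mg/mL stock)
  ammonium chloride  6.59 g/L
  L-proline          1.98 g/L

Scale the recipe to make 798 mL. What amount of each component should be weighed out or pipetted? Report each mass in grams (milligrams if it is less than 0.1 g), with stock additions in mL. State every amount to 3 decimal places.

hydrochloric acid 5.839 mL; L-glutamine 58.064 mL; fructose 19.950 g; kanamycin 1.151 mL; ammonium chloride 5.259 g; L-proline 1.580 g

Working volume: 798 mL = 0.798 L.
hydrochloric acid: V = C2·V2/C1 = 43.9 mM × 798 mL ÷ 6000 mM = 5.839 mL
L-glutamine: C1V1 = C2V2 → 7.64 mM × 798 mL ÷ 105 mM = 58.064 mL
fructose: 25 g/L × 0.798 L = 19.950 g
kanamycin: V = C2·V2/C1 = 72.1 µg/mL × 798 mL ÷ 50000 µg/mL = 1.151 mL
ammonium chloride: 6.59 g/L × 0.798 L = 5.259 g
L-proline: 1.98 g/L × 0.798 L = 1.580 g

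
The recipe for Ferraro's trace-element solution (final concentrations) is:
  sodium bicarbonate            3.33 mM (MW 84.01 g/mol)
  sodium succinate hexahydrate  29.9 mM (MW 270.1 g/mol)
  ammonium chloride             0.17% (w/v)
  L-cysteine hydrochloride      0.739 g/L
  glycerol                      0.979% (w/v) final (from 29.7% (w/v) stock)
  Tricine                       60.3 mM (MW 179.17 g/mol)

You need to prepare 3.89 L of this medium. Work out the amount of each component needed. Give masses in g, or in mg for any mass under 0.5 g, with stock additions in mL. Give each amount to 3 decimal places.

Working volume: 3.89 L.
sodium bicarbonate: 3.33 mmol/L × 84.01 g/mol × 3.89 L ÷ 1000 = 1.088 g
sodium succinate hexahydrate: 29.9 mmol/L × 270.1 g/mol × 3.89 L ÷ 1000 = 31.416 g
ammonium chloride: 0.17 g per 100 mL × 3890 mL ÷ 100 = 6.613 g
L-cysteine hydrochloride: 0.739 g/L × 3.89 L = 2.875 g
glycerol: V = C2·V2/C1 = 0.979% ÷ 29.7% × 3890 mL = 128.226 mL
Tricine: 60.3 mmol/L × 179.17 g/mol × 3.89 L ÷ 1000 = 42.027 g

sodium bicarbonate 1.088 g; sodium succinate hexahydrate 31.416 g; ammonium chloride 6.613 g; L-cysteine hydrochloride 2.875 g; glycerol 128.226 mL; Tricine 42.027 g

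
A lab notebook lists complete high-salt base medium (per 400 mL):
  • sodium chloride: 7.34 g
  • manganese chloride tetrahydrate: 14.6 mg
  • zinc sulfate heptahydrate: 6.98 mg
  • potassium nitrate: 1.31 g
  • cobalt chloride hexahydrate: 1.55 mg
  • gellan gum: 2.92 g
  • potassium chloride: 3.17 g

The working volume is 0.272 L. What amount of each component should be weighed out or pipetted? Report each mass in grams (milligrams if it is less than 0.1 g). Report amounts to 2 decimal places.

Scale factor = 272 mL / 400 mL = 0.68.
sodium chloride: 7.34 g × (272 mL / 400 mL) = 4.99 g
manganese chloride tetrahydrate: 14.6 mg × (272 mL / 400 mL) = 9.93 mg
zinc sulfate heptahydrate: 6.98 mg × (272 mL / 400 mL) = 4.75 mg
potassium nitrate: 1.31 g × (272 mL / 400 mL) = 0.89 g
cobalt chloride hexahydrate: 1.55 mg × (272 mL / 400 mL) = 1.05 mg
gellan gum: 2.92 g × (272 mL / 400 mL) = 1.99 g
potassium chloride: 3.17 g × (272 mL / 400 mL) = 2.16 g

sodium chloride 4.99 g; manganese chloride tetrahydrate 9.93 mg; zinc sulfate heptahydrate 4.75 mg; potassium nitrate 0.89 g; cobalt chloride hexahydrate 1.05 mg; gellan gum 1.99 g; potassium chloride 2.16 g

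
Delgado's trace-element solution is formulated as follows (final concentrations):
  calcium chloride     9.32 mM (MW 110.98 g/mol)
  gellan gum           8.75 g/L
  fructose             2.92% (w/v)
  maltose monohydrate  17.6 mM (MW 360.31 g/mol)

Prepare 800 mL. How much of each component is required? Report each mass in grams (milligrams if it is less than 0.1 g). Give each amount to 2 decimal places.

Target volume = 800 mL = 0.8 L.
calcium chloride: 9.32 mmol/L × 110.98 g/mol × 0.8 L ÷ 1000 = 0.83 g
gellan gum: 8.75 g/L × 0.8 L = 7.00 g
fructose: 2.92 g per 100 mL × 800 mL ÷ 100 = 23.36 g
maltose monohydrate: 17.6 mmol/L × 360.31 g/mol × 0.8 L ÷ 1000 = 5.07 g

calcium chloride 0.83 g; gellan gum 7.00 g; fructose 23.36 g; maltose monohydrate 5.07 g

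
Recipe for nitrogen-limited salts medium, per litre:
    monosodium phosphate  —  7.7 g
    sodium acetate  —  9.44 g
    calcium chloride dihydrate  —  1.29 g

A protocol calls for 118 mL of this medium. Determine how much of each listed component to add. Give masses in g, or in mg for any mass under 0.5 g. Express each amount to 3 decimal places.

monosodium phosphate 0.909 g; sodium acetate 1.114 g; calcium chloride dihydrate 152.220 mg

Ratio of target to recipe volume: 118 / 1000 = 0.118.
monosodium phosphate: 7.7 g × (118 mL / 1000 mL) = 0.909 g
sodium acetate: 9.44 g × (118 mL / 1000 mL) = 1.114 g
calcium chloride dihydrate: 1.29 g × (118 mL / 1000 mL) = 0.15222 g = 152.220 mg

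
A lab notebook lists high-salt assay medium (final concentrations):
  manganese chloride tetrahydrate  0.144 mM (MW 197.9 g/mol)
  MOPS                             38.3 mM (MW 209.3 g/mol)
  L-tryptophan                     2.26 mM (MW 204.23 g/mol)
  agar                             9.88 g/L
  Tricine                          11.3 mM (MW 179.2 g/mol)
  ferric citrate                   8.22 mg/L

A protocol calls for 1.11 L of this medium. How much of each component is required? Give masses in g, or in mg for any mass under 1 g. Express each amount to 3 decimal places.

Working volume: 1.11 L.
manganese chloride tetrahydrate: 0.144 mmol/L × 197.9 mg/mmol × 1.11 L = 31.632 mg
MOPS: 38.3 mmol/L × 209.3 g/mol × 1.11 L ÷ 1000 = 8.898 g
L-tryptophan: 2.26 mmol/L × 204.23 mg/mmol × 1.11 L = 512.331 mg
agar: 9.88 g/L × 1.11 L = 10.967 g
Tricine: 11.3 mmol/L × 179.2 g/mol × 1.11 L ÷ 1000 = 2.248 g
ferric citrate: 8.22 mg/L × 1.11 L = 9.124 mg

manganese chloride tetrahydrate 31.632 mg; MOPS 8.898 g; L-tryptophan 512.331 mg; agar 10.967 g; Tricine 2.248 g; ferric citrate 9.124 mg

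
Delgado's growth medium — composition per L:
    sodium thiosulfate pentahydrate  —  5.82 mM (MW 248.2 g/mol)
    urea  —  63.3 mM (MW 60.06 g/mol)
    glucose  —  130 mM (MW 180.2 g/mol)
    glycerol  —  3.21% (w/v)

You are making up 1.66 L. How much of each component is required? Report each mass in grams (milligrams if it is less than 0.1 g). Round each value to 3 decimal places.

sodium thiosulfate pentahydrate 2.398 g; urea 6.311 g; glucose 38.887 g; glycerol 53.286 g

Scale factor relative to 1 L: 1.66.
sodium thiosulfate pentahydrate: 5.82 mmol/L × 248.2 g/mol × 1.66 L ÷ 1000 = 2.398 g
urea: 63.3 mmol/L × 60.06 g/mol × 1.66 L ÷ 1000 = 6.311 g
glucose: 130 mmol/L × 180.2 g/mol × 1.66 L ÷ 1000 = 38.887 g
glycerol: 3.21 g per 100 mL × 1660 mL ÷ 100 = 53.286 g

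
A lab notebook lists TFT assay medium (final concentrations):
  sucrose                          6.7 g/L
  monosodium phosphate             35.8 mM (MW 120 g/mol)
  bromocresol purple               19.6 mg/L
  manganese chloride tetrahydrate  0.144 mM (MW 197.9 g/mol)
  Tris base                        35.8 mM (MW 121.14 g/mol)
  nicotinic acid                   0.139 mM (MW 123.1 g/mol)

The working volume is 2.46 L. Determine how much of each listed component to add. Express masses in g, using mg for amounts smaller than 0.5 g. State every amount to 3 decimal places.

sucrose 16.482 g; monosodium phosphate 10.568 g; bromocresol purple 48.216 mg; manganese chloride tetrahydrate 70.104 mg; Tris base 10.669 g; nicotinic acid 42.093 mg

Scale factor relative to 1 L: 2.46.
sucrose: 6.7 g/L × 2.46 L = 16.482 g
monosodium phosphate: 35.8 mmol/L × 120 g/mol × 2.46 L ÷ 1000 = 10.568 g
bromocresol purple: 19.6 mg/L × 2.46 L = 48.216 mg
manganese chloride tetrahydrate: 0.144 mmol/L × 197.9 mg/mmol × 2.46 L = 70.104 mg
Tris base: 35.8 mmol/L × 121.14 g/mol × 2.46 L ÷ 1000 = 10.669 g
nicotinic acid: 0.139 mmol/L × 123.1 mg/mmol × 2.46 L = 42.093 mg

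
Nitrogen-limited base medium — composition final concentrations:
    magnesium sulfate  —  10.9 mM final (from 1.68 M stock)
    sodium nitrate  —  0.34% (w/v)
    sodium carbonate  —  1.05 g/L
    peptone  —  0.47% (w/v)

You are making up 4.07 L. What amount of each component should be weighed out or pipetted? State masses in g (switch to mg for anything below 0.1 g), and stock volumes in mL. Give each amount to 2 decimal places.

Scale factor relative to 1 L: 4.07.
magnesium sulfate: C1V1 = C2V2 → 10.9 mM × 4070 mL ÷ 1680 mM = 26.41 mL
sodium nitrate: 0.34 g per 100 mL × 4070 mL ÷ 100 = 13.84 g
sodium carbonate: 1.05 g/L × 4.07 L = 4.27 g
peptone: 0.47 g per 100 mL × 4070 mL ÷ 100 = 19.13 g

magnesium sulfate 26.41 mL; sodium nitrate 13.84 g; sodium carbonate 4.27 g; peptone 19.13 g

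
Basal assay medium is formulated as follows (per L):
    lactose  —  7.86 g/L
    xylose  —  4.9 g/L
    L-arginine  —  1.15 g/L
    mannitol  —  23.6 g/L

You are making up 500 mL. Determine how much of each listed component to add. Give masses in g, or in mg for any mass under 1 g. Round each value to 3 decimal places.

lactose 3.930 g; xylose 2.450 g; L-arginine 575.000 mg; mannitol 11.800 g

Scale factor relative to 1 L: 0.5.
lactose: 7.86 g/L × 0.5 L = 3.930 g
xylose: 4.9 g/L × 0.5 L = 2.450 g
L-arginine: 1.15 g/L × 0.5 L = 0.575 g = 575.000 mg
mannitol: 23.6 g/L × 0.5 L = 11.800 g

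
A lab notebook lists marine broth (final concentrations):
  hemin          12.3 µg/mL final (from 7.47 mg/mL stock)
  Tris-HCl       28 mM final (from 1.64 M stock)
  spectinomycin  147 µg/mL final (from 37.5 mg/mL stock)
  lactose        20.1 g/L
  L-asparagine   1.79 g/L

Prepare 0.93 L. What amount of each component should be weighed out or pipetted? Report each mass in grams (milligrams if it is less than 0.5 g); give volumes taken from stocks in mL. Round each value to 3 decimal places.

Working volume: 0.93 L.
hemin: V = C2·V2/C1 = 12.3 µg/mL × 930 mL ÷ 7470 µg/mL = 1.531 mL
Tris-HCl: dilute stock: 28 mM × 930 mL ÷ 1640 mM = 15.878 mL
spectinomycin: dilute stock: 147 µg/mL × 930 mL ÷ 37500 µg/mL = 3.646 mL
lactose: 20.1 g/L × 0.93 L = 18.693 g
L-asparagine: 1.79 g/L × 0.93 L = 1.665 g

hemin 1.531 mL; Tris-HCl 15.878 mL; spectinomycin 3.646 mL; lactose 18.693 g; L-asparagine 1.665 g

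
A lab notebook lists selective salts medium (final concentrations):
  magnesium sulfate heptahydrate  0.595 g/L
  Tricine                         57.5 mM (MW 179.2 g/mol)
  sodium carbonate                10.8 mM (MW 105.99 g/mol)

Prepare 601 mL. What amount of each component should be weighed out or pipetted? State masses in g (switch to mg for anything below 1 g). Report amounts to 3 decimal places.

Target volume = 601 mL = 0.601 L.
magnesium sulfate heptahydrate: 0.595 g/L × 0.601 L = 0.357595 g = 357.595 mg
Tricine: 57.5 mmol/L × 179.2 g/mol × 0.601 L ÷ 1000 = 6.193 g
sodium carbonate: 10.8 mmol/L × 105.99 mg/mmol × 0.601 L = 687.960 mg

magnesium sulfate heptahydrate 357.595 mg; Tricine 6.193 g; sodium carbonate 687.960 mg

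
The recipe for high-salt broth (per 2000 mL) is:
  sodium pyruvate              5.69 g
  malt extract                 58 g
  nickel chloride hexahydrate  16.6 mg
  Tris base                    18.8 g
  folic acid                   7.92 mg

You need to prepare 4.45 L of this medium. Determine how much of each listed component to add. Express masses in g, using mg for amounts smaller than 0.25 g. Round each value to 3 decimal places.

Ratio of target to recipe volume: 4450 / 2000 = 2.225.
sodium pyruvate: 5.69 g × (4450 mL / 2000 mL) = 12.660 g
malt extract: 58 g × (4450 mL / 2000 mL) = 129.050 g
nickel chloride hexahydrate: 16.6 mg × (4450 mL / 2000 mL) = 36.935 mg
Tris base: 18.8 g × (4450 mL / 2000 mL) = 41.830 g
folic acid: 7.92 mg × (4450 mL / 2000 mL) = 17.622 mg

sodium pyruvate 12.660 g; malt extract 129.050 g; nickel chloride hexahydrate 36.935 mg; Tris base 41.830 g; folic acid 17.622 mg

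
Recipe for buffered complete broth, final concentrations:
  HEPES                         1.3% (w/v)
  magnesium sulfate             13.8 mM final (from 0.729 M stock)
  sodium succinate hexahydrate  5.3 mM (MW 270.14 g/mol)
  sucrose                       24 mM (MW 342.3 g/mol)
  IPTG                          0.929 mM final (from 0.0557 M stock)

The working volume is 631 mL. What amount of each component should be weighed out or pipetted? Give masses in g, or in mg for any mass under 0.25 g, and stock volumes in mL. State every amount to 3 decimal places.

Scale factor relative to 1 L: 0.631.
HEPES: 1.3% w/v = 13 g/L → 13 × 0.631 L = 8.203 g
magnesium sulfate: C1V1 = C2V2 → 13.8 mM × 631 mL ÷ 729 mM = 11.945 mL
sodium succinate hexahydrate: 5.3 mmol/L × 270.14 g/mol × 0.631 L ÷ 1000 = 0.903 g
sucrose: 24 mmol/L × 342.3 g/mol × 0.631 L ÷ 1000 = 5.184 g
IPTG: V = C2·V2/C1 = 0.929 mM × 631 mL ÷ 55.7 mM = 10.524 mL

HEPES 8.203 g; magnesium sulfate 11.945 mL; sodium succinate hexahydrate 0.903 g; sucrose 5.184 g; IPTG 10.524 mL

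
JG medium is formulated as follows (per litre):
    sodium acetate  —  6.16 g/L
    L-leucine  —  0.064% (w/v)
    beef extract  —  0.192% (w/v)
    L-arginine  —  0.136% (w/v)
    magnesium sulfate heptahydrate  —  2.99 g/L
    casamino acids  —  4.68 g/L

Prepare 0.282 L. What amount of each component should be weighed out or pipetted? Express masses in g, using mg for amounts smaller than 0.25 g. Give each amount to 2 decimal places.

sodium acetate 1.74 g; L-leucine 180.48 mg; beef extract 0.54 g; L-arginine 0.38 g; magnesium sulfate heptahydrate 0.84 g; casamino acids 1.32 g

Scale factor relative to 1 L: 0.282.
sodium acetate: 6.16 g/L × 0.282 L = 1.74 g
L-leucine: 0.064 g per 100 mL × 282 mL ÷ 100 = 0.18048 g = 180.48 mg
beef extract: 0.192% w/v = 1.92 g/L → 1.92 × 0.282 L = 0.54 g
L-arginine: 0.136 g per 100 mL × 282 mL ÷ 100 = 0.38 g
magnesium sulfate heptahydrate: 2.99 g/L × 0.282 L = 0.84 g
casamino acids: 4.68 g/L × 0.282 L = 1.32 g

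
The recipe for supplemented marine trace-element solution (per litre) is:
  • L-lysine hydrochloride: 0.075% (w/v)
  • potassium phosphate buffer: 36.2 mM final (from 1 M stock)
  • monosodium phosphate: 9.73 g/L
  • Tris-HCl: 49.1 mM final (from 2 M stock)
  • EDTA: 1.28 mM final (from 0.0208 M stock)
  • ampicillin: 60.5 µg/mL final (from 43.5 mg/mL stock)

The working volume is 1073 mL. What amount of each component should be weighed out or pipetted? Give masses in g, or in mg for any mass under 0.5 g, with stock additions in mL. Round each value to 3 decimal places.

L-lysine hydrochloride 0.805 g; potassium phosphate buffer 38.843 mL; monosodium phosphate 10.440 g; Tris-HCl 26.342 mL; EDTA 66.031 mL; ampicillin 1.492 mL

Target volume = 1073 mL = 1.073 L.
L-lysine hydrochloride: 0.075 g per 100 mL × 1073 mL ÷ 100 = 0.805 g
potassium phosphate buffer: C1V1 = C2V2 → 36.2 mM × 1073 mL ÷ 1000 mM = 38.843 mL
monosodium phosphate: 9.73 g/L × 1.073 L = 10.440 g
Tris-HCl: C1V1 = C2V2 → 49.1 mM × 1073 mL ÷ 2000 mM = 26.342 mL
EDTA: V = C2·V2/C1 = 1.28 mM × 1073 mL ÷ 20.8 mM = 66.031 mL
ampicillin: dilute stock: 60.5 µg/mL × 1073 mL ÷ 43500 µg/mL = 1.492 mL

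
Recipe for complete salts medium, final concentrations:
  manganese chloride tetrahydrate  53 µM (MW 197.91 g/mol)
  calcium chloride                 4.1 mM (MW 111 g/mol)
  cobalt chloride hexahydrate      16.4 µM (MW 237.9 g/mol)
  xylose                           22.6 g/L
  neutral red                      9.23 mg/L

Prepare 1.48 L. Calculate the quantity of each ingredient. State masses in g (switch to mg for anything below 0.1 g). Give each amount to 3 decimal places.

Working volume: 1.48 L.
manganese chloride tetrahydrate: 53 µmol/L × 197.91 g/mol × 1.48 L ÷ 1000 = 15.524 mg
calcium chloride: 4.1 mmol/L × 111 g/mol × 1.48 L ÷ 1000 = 0.674 g
cobalt chloride hexahydrate: 16.4 µmol/L × 237.9 g/mol × 1.48 L ÷ 1000 = 5.774 mg
xylose: 22.6 g/L × 1.48 L = 33.448 g
neutral red: 9.23 mg/L × 1.48 L = 13.660 mg

manganese chloride tetrahydrate 15.524 mg; calcium chloride 0.674 g; cobalt chloride hexahydrate 5.774 mg; xylose 33.448 g; neutral red 13.660 mg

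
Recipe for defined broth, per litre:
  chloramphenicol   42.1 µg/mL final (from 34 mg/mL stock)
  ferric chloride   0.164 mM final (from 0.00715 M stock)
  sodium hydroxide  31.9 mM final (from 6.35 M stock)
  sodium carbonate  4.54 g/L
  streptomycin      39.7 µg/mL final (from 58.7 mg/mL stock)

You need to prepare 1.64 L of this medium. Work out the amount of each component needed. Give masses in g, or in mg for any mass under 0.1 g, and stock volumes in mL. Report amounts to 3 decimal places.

chloramphenicol 2.031 mL; ferric chloride 37.617 mL; sodium hydroxide 8.239 mL; sodium carbonate 7.446 g; streptomycin 1.109 mL

Working volume: 1.64 L.
chloramphenicol: C1V1 = C2V2 → 42.1 µg/mL × 1640 mL ÷ 34000 µg/mL = 2.031 mL
ferric chloride: C1V1 = C2V2 → 0.164 mM × 1640 mL ÷ 7.15 mM = 37.617 mL
sodium hydroxide: V = C2·V2/C1 = 31.9 mM × 1640 mL ÷ 6350 mM = 8.239 mL
sodium carbonate: 4.54 g/L × 1.64 L = 7.446 g
streptomycin: V = C2·V2/C1 = 39.7 µg/mL × 1640 mL ÷ 58700 µg/mL = 1.109 mL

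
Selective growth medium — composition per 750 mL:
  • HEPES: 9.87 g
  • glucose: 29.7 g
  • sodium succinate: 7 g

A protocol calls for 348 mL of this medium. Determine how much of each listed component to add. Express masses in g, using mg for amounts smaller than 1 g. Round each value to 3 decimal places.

HEPES 4.580 g; glucose 13.781 g; sodium succinate 3.248 g

Scale factor = 348 mL / 750 mL = 0.464.
HEPES: 9.87 g × (348 mL / 750 mL) = 4.580 g
glucose: 29.7 g × (348 mL / 750 mL) = 13.781 g
sodium succinate: 7 g × (348 mL / 750 mL) = 3.248 g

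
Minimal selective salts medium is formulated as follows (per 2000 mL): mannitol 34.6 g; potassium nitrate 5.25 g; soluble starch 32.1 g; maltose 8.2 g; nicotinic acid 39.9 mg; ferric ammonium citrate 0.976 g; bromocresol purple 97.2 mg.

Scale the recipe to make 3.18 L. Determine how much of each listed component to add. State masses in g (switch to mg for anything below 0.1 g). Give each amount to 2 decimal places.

mannitol 55.01 g; potassium nitrate 8.35 g; soluble starch 51.04 g; maltose 13.04 g; nicotinic acid 63.44 mg; ferric ammonium citrate 1.55 g; bromocresol purple 0.15 g

Ratio of target to recipe volume: 3180 / 2000 = 1.59.
mannitol: 34.6 g × (3180 mL / 2000 mL) = 55.01 g
potassium nitrate: 5.25 g × (3180 mL / 2000 mL) = 8.35 g
soluble starch: 32.1 g × (3180 mL / 2000 mL) = 51.04 g
maltose: 8.2 g × (3180 mL / 2000 mL) = 13.04 g
nicotinic acid: 39.9 mg × (3180 mL / 2000 mL) = 63.44 mg
ferric ammonium citrate: 0.976 g × (3180 mL / 2000 mL) = 1.55 g
bromocresol purple: 97.2 mg × (3180 mL / 2000 mL) = 154.548 mg = 0.15 g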